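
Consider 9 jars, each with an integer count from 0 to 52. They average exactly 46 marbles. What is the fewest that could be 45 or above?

The total is 9 × 46 = 414.
If only k of them are at least 45, the other 9 − k are at most 44, so the total is at most k·52 + (9 − k)·44.
This must reach 414, so k·52 + (9 − k)·44 ≥ 414, giving k ≥ 3.
Exactly 3 works: 3 values at 52 and 6 at 44 total 420; lower one of the high values by 6 (still ≥ 45) to hit 414.

3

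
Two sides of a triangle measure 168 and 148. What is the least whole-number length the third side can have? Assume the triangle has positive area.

21

The third side must exceed |168 − 148| = 20.
The smallest integer above 20 is 21.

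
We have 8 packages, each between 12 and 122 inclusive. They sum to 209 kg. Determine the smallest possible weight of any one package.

Minimizing one value means maximizing the remaining 7.
The other 7 can take up 7 × 122 = 854 ≥ 209 − 12, so one package can sit at its floor of 12.
Achievable: one at 12 and the other 7 totalling 197, which fits since 7 × 12 ≤ 197 ≤ 7 × 122.

12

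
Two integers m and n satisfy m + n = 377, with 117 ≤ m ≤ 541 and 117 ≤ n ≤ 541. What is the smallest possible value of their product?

For a fixed sum, mn is smallest when m and n are as far apart as possible.
At the endpoint m = 117, n = 377 − 117 = 260, so mn = 117 × 260 = 30420.

30420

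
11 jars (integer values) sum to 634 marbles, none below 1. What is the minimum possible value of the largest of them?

The 11 values sum to 634, so their maximum is at least ⌈634/11⌉ = 58.
Taking 4 copies of 57 and 7 copies of 58 gives exactly 634, so 58 is attained.

58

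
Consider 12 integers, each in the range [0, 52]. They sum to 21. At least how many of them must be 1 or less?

Each value above 1 is at least 2, contributing at least 2 − 0 = 2 above the floor 0.
The sum exceeds the floor total 0 by 21, so at most ⌊21/2⌋ = 10 exceed 1, and at least 2 are ≤ 1.
Exactly 2 works: 2 values at 0 and 10 at 2 total 20; raise one of the low values by 1 (still ≤ 1) to hit 21.

2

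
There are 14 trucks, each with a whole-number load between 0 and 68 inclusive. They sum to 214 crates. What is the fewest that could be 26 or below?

If only k of them are at most 26, the other 14 − k are at least 27, so the total is at least (14 − k)·27 + k·0.
This is ≤ 214, so (14 − k)·27 + 0k ≤ 214, which gives k ≥ 7.
Exactly 7 works: 7 values at 0 and 7 at 27 total 189; raise one of the low values by 25 (still ≤ 26) to hit 214.

7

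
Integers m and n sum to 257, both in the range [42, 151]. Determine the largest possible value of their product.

For a fixed sum, the product mn is largest when m and n are as close as possible.
Taking m = 128 and n = 129 (both in [42, 151]) gives mn = 16512.

16512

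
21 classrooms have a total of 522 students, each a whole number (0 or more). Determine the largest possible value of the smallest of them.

The 21 values sum to 522, so their minimum is at most ⌊522/21⌋ = 24.
Taking 3 copies of 24 and 18 copies of 25 gives exactly 522, so 24 is attained.

24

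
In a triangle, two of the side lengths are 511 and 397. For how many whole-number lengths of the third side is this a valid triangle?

793

The triangle inequality gives |511 − 397| < c < 511 + 397, i.e. 114 < c < 908.
So c can be any integer from 115 to 907: 793 values.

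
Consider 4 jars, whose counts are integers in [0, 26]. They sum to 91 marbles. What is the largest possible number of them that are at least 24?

3

Suppose k of them are at least 24. Those contribute at least 24 each and the other 4 − k at least 0 each.
So the total is at least 24k + 0(4 − k) = 0 + 24k. This must be ≤ 91, giving k ≤ 3.
k = 3 is achieved by 3 values at 24 and 1 at 0, total 72; add 19 to one value (staying below 24) to reach 91.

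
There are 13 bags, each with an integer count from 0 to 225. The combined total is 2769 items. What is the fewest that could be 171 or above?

If only k of them are at least 171, the other 13 − k are at most 170, so the total is at most k·225 + (13 − k)·170.
This must reach 2769, so k·225 + (13 − k)·170 ≥ 2769, giving k ≥ 11.
Exactly 11 works: 11 values at 225 and 2 at 170 total 2815; lower one of the high values by 46 (still ≥ 171) to hit 2769.

11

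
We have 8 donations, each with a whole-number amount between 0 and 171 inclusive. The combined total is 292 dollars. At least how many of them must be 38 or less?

1

Let j be the number exceeding 38. Then the total is ≥ 39·j + 0·(8 − j) = 0 + 39j.
So 39j ≤ 292 and j ≤ 7; hence at least 8 − 7 = 1 are ≤ 38.
Exactly 1 works: 1 value at 0 and 7 at 39 total 273; raise one of the low values by 19 (still ≤ 38) to hit 292.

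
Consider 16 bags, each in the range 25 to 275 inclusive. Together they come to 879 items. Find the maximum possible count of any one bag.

Maximizing one value means minimizing the remaining 15.
The other 15 contribute at least 15 × 25 = 375, leaving at most 879 − 375 = 504.
But each bag is capped at 275, so the maximum is 275.
Achievable: one at 275 and the other 15 totalling 604, which fits since 15 × 25 ≤ 604 ≤ 15 × 275.

275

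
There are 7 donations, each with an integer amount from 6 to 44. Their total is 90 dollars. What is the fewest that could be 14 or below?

2

Each value above 14 is at least 15, contributing at least 15 − 6 = 9 above the floor 6.
The sum exceeds the floor total 42 by 48, so at most ⌊48/9⌋ = 5 exceed 14, and at least 2 are ≤ 14.
Exactly 2 works: 2 values at 6 and 5 at 15 total 87; raise one of the low values by 3 (still ≤ 14) to hit 90.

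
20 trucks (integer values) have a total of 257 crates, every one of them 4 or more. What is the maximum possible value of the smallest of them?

The average is 257/20 < 13, so some value is ≤ 12.
Taking 3 copies of 12 and 17 copies of 13 gives exactly 257, so 12 is attained.

12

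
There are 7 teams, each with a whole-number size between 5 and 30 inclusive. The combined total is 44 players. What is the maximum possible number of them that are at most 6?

Suppose k of them are at most 6. Those contribute at most 6 each and the rest at most 30 each.
So the total is at most 6k + 30(7 − k) = 210 − 24k. This must still be ≥ 44, so k ≤ 6.
k = 6 is achieved by 6 values at 6 and 1 at 30, total 66; lower one of the 30's by 22 (still > 6) to reach 44.

6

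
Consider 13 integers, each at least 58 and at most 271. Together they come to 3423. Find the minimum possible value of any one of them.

171

Minimizing one value means maximizing the remaining 12.
The other 12 contribute at most 12 × 271 = 3252, leaving at least 3423 − 3252 = 171.
Since 171 ≥ 58, this is achievable: one at 171 and 12 at 271.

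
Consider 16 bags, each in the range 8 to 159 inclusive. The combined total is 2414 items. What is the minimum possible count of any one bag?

29

Minimizing one value means maximizing the remaining 15.
The other 15 contribute at most 15 × 159 = 2385, leaving at least 2414 − 2385 = 29.
Since 29 ≥ 8, this is achievable: one at 29 and 15 at 159.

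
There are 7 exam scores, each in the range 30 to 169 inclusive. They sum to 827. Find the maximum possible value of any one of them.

169

Maximizing one value means minimizing the remaining 6.
The other 6 contribute at least 6 × 30 = 180, leaving at most 827 − 180 = 647.
But each score is capped at 169, so the maximum is 169.
Achievable: one at 169 and the other 6 totalling 658, which fits since 6 × 30 ≤ 658 ≤ 6 × 169.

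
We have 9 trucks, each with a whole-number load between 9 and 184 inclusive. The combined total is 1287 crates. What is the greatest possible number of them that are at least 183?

Suppose k of them are at least 183. Those contribute at least 183 each and the other 9 − k at least 9 each.
So the total is at least 183k + 9(9 − k) = 81 + 174k. This must be ≤ 1287, giving k ≤ 6.
k = 6 is achieved by 6 values at 183 and 3 at 9, total 1125; add 162 to one value (staying below 183) to reach 1287.

6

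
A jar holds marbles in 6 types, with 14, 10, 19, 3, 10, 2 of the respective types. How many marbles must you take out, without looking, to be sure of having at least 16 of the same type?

In the worst case you take as many as possible of each type without reaching 16: 14 + 10 + 15 + 3 + 10 + 2 = 54.
The next one must give 16 of some type, so 54 + 1 = 55.

55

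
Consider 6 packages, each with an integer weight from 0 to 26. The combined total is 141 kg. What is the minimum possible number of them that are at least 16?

Suppose at most 6 − j of them reach 16; then j values are ≤ 15 and the rest ≤ 26.
The total is then ≤ 15·j + 26·(6 − j) = 156 − 11j. For this to be ≥ 141 we need j ≤ 1, so at least 6 − 1 = 5 must reach 16.
Exactly 5 works: 5 values at 26 and 1 at 15 total 145; lower one of the high values by 4 (still ≥ 16) to hit 141.

5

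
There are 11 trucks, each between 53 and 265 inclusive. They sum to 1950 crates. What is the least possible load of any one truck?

53

To make one truck as small as possible, make the other 10 as large as possible.
The other 10 can take up 10 × 265 = 2650 ≥ 1950 − 53, so one truck can sit at its floor of 53.
Achievable: one at 53 and the other 10 totalling 1897, which fits since 10 × 53 ≤ 1897 ≤ 10 × 265.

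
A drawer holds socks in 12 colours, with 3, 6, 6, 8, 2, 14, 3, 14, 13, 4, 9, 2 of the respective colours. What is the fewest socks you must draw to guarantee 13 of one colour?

80

In the worst case you take as many as possible of each colour without reaching 13: 3 + 6 + 6 + 8 + 2 + 12 + 3 + 12 + 12 + 4 + 9 + 2 = 79.
The next one must give 13 of some colour, so 79 + 1 = 80.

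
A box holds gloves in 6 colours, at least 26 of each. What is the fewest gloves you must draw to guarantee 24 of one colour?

You could draw 23 of every colour without reaching 24 of any — 138 in all.
One more forces 24 of some colour, so 138 + 1 = 139.

139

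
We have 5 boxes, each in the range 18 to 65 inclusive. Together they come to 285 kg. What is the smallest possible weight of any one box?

Minimizing one value means maximizing the remaining 4.
The other 4 contribute at most 4 × 65 = 260, leaving at least 285 − 260 = 25.
Since 25 ≥ 18, this is achievable: one at 25 and 4 at 65.

25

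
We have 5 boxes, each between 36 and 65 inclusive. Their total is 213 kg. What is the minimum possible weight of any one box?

Minimizing one value means maximizing the remaining 4.
The other 4 can take up 4 × 65 = 260 ≥ 213 − 36, so one box can sit at its floor of 36.
Achievable: one at 36 and the other 4 totalling 177, which fits since 4 × 36 ≤ 177 ≤ 4 × 65.

36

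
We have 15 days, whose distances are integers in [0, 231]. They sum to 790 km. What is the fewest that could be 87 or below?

7

Let j be the number exceeding 87. Then the total is ≥ 88·j + 0·(15 − j) = 0 + 88j.
So 88j ≤ 790 and j ≤ 8; hence at least 15 − 8 = 7 are ≤ 87.
Exactly 7 works: 7 values at 0 and 8 at 88 total 704; raise one of the low values by 86 (still ≤ 87) to hit 790.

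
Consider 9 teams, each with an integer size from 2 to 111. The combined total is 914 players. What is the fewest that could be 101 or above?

Suppose at most 9 − j of them reach 101; then j values are ≤ 100 and the rest ≤ 111.
The total is then ≤ 100·j + 111·(9 − j) = 999 − 11j. For this to be ≥ 914 we need j ≤ 7, so at least 9 − 7 = 2 must reach 101.
Exactly 2 works: 2 values at 111 and 7 at 100 total 922; lower one of the high values by 8 (still ≥ 101) to hit 914.

2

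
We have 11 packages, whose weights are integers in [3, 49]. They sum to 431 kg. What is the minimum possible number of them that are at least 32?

Each value short of 32 is at most 31, costing at least 49 − 31 = 18 against the maximum total of 539.
We can afford to lose at most 539 − 431 = 108, so at most ⌊108/18⌋ = 6 fall short, and at least 5 are ≥ 32.
Exactly 5 works: 5 values at 49 and 6 at 31 total 431.

5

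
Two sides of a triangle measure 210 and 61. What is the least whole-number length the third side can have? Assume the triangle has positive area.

150

The third side must exceed |210 − 61| = 149.
The smallest integer above 149 is 150.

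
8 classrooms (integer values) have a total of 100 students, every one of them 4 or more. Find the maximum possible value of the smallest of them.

12

If every one of the 8 were at least 13, the total would be at least 8 × 13 = 104 > 100.
Achievable: 4 of them at 12 and 4 at 13 total 100.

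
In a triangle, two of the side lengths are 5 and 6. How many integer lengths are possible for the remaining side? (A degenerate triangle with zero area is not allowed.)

9

The triangle inequality gives |5 − 6| < c < 5 + 6, i.e. 1 < c < 11.
So c can be any integer from 2 to 10: 9 values.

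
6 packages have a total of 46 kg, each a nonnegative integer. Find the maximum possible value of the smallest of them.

The 6 values sum to 46, so their minimum is at most ⌊46/6⌋ = 7.
Equality holds with 2 values of 7 and 4 values of 8.

7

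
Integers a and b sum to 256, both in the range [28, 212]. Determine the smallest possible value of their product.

ab = a(256 − a) is concave in a, so over [44, 212] it is minimized at an endpoint.
The extreme feasible split is a = 44, b = 212, giving ab = 9328.

9328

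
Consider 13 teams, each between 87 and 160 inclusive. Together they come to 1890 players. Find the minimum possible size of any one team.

Minimizing one value means maximizing the remaining 12.
The other 12 can take up 12 × 160 = 1920 ≥ 1890 − 87, so one team can sit at its floor of 87.
Achievable: one at 87 and the other 12 totalling 1803, which fits since 12 × 87 ≤ 1803 ≤ 12 × 160.

87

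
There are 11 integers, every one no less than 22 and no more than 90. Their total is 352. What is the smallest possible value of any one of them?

22

To make one integer as small as possible, make the other 10 as large as possible.
The other 10 can take up 10 × 90 = 900 ≥ 352 − 22, so one integer can sit at its floor of 22.
Achievable: one at 22 and the other 10 totalling 330, which fits since 10 × 22 ≤ 330 ≤ 10 × 90.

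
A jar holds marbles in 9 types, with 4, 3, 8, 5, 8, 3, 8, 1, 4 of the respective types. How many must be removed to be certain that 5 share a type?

32

In the worst case you take as many as possible of each type without reaching 5: 4 + 3 + 4 + 4 + 4 + 3 + 4 + 1 + 4 = 31.
The next one must give 5 of some type, so 31 + 1 = 32.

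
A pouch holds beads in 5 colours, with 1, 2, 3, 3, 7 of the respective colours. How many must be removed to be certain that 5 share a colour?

In the worst case you take as many as possible of each colour without reaching 5: 1 + 2 + 3 + 3 + 4 = 13.
The next one must give 5 of some colour, so 13 + 1 = 14.

14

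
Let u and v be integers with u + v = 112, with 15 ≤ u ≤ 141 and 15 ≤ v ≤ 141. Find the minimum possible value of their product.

1455

uv = u(112 − u) is concave in u, so over [15, 97] it is minimized at an endpoint.
At the endpoint u = 15, v = 112 − 15 = 97, so uv = 15 × 97 = 1455.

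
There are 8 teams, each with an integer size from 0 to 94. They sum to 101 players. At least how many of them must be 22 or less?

Each value above 22 is at least 23, contributing at least 23 − 0 = 23 above the floor 0.
The sum exceeds the floor total 0 by 101, so at most ⌊101/23⌋ = 4 exceed 22, and at least 4 are ≤ 22.
Exactly 4 works: 4 values at 0 and 4 at 23 total 92; raise one of the low values by 9 (still ≤ 22) to hit 101.

4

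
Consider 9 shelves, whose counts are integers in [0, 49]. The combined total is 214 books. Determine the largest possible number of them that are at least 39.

Suppose k of them are at least 39. Those contribute at least 39 each and the other 9 − k at least 0 each.
So the total is at least 39k + 0(9 − k) = 0 + 39k. This must be ≤ 214, giving k ≤ 5.
k = 5 is achieved by 5 values at 39 and 4 at 0, total 195; add 19 to one value (staying below 39) to reach 214.

5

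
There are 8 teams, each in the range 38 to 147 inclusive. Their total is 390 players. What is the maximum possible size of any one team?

124

Maximizing one value means minimizing the remaining 7.
The other 7 contribute at least 7 × 38 = 266, leaving at most 390 − 266 = 124.
Since 124 ≤ 147, this is achievable: one at 124 and 7 at 38.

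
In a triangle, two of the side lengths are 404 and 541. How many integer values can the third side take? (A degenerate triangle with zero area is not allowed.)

807

The triangle inequality gives |404 − 541| < c < 404 + 541, i.e. 137 < c < 945.
So c can be any integer from 138 to 944: 807 values.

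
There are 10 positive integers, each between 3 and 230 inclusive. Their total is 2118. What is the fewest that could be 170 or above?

Each value short of 170 is at most 169, costing at least 230 − 169 = 61 against the maximum total of 2300.
We can afford to lose at most 2300 − 2118 = 182, so at most ⌊182/61⌋ = 2 fall short, and at least 8 are ≥ 170.
Exactly 8 works: 8 values at 230 and 2 at 169 total 2178; lower one of the high values by 60 (still ≥ 170) to hit 2118.

8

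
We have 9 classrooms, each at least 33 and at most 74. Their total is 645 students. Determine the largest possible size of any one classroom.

74

To make one classroom as large as possible, make the other 8 as small as possible.
The other 8 contribute at least 8 × 33 = 264, leaving at most 645 − 264 = 381.
But each classroom is capped at 74, so the maximum is 74.
Achievable: one at 74 and the other 8 totalling 571, which fits since 8 × 33 ≤ 571 ≤ 8 × 74.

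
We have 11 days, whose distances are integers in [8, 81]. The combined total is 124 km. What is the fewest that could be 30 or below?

10

Each value above 30 is at least 31, contributing at least 31 − 8 = 23 above the floor 8.
The sum exceeds the floor total 88 by 36, so at most ⌊36/23⌋ = 1 exceed 30, and at least 10 are ≤ 30.
Exactly 10 works: 10 values at 8 and 1 at 31 total 111; raise one of the low values by 13 (still ≤ 30) to hit 124.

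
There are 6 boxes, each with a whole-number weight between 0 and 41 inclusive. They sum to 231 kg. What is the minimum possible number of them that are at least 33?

5

Each value short of 33 is at most 32, costing at least 41 − 32 = 9 against the maximum total of 246.
We can afford to lose at most 246 − 231 = 15, so at most ⌊15/9⌋ = 1 fall short, and at least 5 are ≥ 33.
Exactly 5 works: 5 values at 41 and 1 at 32 total 237; lower one of the high values by 6 (still ≥ 33) to hit 231.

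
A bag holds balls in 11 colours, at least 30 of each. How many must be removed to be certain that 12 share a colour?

You could draw 11 of every colour without reaching 12 of any — 121 in all.
One more forces 12 of some colour, so 121 + 1 = 122.

122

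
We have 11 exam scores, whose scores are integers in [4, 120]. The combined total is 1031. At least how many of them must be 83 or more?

Suppose at most 11 − j of them reach 83; then j values are ≤ 82 and the rest ≤ 120.
The total is then ≤ 82·j + 120·(11 − j) = 1320 − 38j. For this to be ≥ 1031 we need j ≤ 7, so at least 11 − 7 = 4 must reach 83.
Exactly 4 works: 4 values at 120 and 7 at 82 total 1054; lower one of the high values by 23 (still ≥ 83) to hit 1031.

4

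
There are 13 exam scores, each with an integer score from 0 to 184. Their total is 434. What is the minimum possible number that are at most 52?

Each value above 52 is at least 53, contributing at least 53 − 0 = 53 above the floor 0.
The sum exceeds the floor total 0 by 434, so at most ⌊434/53⌋ = 8 exceed 52, and at least 5 are ≤ 52.
Exactly 5 works: 5 values at 0 and 8 at 53 total 424; raise one of the low values by 10 (still ≤ 52) to hit 434.

5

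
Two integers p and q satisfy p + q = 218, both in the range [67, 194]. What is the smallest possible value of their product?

10117

Since p + q is fixed, pushing one of them to its bound minimizes the product.
The extreme feasible split is p = 67, q = 151, giving pq = 10117.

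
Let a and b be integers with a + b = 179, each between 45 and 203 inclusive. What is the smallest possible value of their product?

6030

For a fixed sum, ab is smallest when a and b are as far apart as possible.
The extreme feasible split is a = 45, b = 134, giving ab = 6030.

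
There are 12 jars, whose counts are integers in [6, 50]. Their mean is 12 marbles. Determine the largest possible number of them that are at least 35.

The total is 12 × 12 = 144.
Suppose k of them are at least 35. Those contribute at least 35 each and the other 12 − k at least 6 each.
So the total is at least 35k + 6(12 − k) = 72 + 29k. This must be ≤ 144, giving k ≤ 2.
k = 2 is achieved by 2 values at 35 and 10 at 6, total 130; add 14 to one value (staying below 35) to reach 144.

2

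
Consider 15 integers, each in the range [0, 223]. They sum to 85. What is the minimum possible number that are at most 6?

3

Let j be the number exceeding 6. Then the total is ≥ 7·j + 0·(15 − j) = 0 + 7j.
So 7j ≤ 85 and j ≤ 12; hence at least 15 − 12 = 3 are ≤ 6.
Exactly 3 works: 3 values at 0 and 12 at 7 total 84; raise one of the low values by 1 (still ≤ 6) to hit 85.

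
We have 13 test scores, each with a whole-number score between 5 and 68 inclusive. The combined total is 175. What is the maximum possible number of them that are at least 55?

2

With k values at 55 or above and the rest at least 5, the sum is at least 65 + 50k.
Since the sum is 175, we need 50k ≤ 110, i.e. k ≤ 2.
k = 2 is achieved by 2 values at 55 and 11 at 5, total 165; add 10 to one value (staying below 55) to reach 175.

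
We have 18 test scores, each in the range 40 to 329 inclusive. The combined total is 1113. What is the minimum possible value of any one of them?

Minimizing one value means maximizing the remaining 17.
The other 17 can take up 17 × 329 = 5593 ≥ 1113 − 40, so one score can sit at its floor of 40.
Achievable: one at 40 and the other 17 totalling 1073, which fits since 17 × 40 ≤ 1073 ≤ 17 × 329.

40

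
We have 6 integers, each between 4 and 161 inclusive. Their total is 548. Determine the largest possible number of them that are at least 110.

Suppose k of them are at least 110. Those contribute at least 110 each and the other 6 − k at least 4 each.
So the total is at least 110k + 4(6 − k) = 24 + 106k. This must be ≤ 548, giving k ≤ 4.
k = 4 is achieved by 4 values at 110 and 2 at 4, total 448; add 100 to one value (staying below 110) to reach 548.

4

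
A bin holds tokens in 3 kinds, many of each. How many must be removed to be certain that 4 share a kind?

10

You could draw 3 of every kind without reaching 4 of any — 9 in all.
One more forces 4 of some kind, so 9 + 1 = 10.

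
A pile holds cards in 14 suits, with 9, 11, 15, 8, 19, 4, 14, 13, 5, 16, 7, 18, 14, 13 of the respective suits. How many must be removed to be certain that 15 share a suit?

In the worst case you take as many as possible of each suit without reaching 15: 9 + 11 + 14 + 8 + 14 + 4 + 14 + 13 + 5 + 14 + 7 + 14 + 14 + 13 = 154.
The next one must give 15 of some suit, so 154 + 1 = 155.

155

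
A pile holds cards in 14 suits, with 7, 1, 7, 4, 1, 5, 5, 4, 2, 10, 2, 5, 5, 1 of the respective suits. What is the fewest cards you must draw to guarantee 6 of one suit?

In the worst case you take as many as possible of each suit without reaching 6: 5 + 1 + 5 + 4 + 1 + 5 + 5 + 4 + 2 + 5 + 2 + 5 + 5 + 1 = 50.
The next one must give 6 of some suit, so 50 + 1 = 51.

51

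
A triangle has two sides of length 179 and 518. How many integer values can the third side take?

357

The triangle inequality gives |179 − 518| < c < 179 + 518, i.e. 339 < c < 697.
So c can be any integer from 340 to 696: 357 values.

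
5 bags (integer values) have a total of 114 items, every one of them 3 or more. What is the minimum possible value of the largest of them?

The 5 values sum to 114, so their maximum is at least ⌈114/5⌉ = 23.
Achievable: 4 of them at 23 and 1 at 22 total 114.

23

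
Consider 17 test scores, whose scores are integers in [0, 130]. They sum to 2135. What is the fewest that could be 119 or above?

11

Each value short of 119 is at most 118, costing at least 130 − 118 = 12 against the maximum total of 2210.
We can afford to lose at most 2210 − 2135 = 75, so at most ⌊75/12⌋ = 6 fall short, and at least 11 are ≥ 119.
Exactly 11 works: 11 values at 130 and 6 at 118 total 2138; lower one of the high values by 3 (still ≥ 119) to hit 2135.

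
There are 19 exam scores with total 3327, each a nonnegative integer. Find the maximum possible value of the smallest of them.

The 19 values sum to 3327, so their minimum is at most ⌊3327/19⌋ = 175.
Equality holds with 17 values of 175 and 2 values of 176.

175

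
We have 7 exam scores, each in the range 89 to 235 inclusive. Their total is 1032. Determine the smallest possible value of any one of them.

Minimizing one value means maximizing the remaining 6.
The other 6 can take up 6 × 235 = 1410 ≥ 1032 − 89, so one score can sit at its floor of 89.
Achievable: one at 89 and the other 6 totalling 943, which fits since 6 × 89 ≤ 943 ≤ 6 × 235.

89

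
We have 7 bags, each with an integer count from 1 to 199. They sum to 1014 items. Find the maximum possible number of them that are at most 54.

Suppose k of them are at most 54. Those contribute at most 54 each and the rest at most 199 each.
So the total is at most 54k + 199(7 − k) = 1393 − 145k. This must still be ≥ 1014, so k ≤ 2.
k = 2 is achieved by 2 values at 54 and 5 at 199, total 1103; lower one of the 199's by 89 (still > 54) to reach 1014.

2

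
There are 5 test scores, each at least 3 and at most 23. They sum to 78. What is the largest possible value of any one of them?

23

Maximizing one value means minimizing the remaining 4.
The other 4 contribute at least 4 × 3 = 12, leaving at most 78 − 12 = 66.
But each score is capped at 23, so the maximum is 23.
Achievable: one at 23 and the other 4 totalling 55, which fits since 4 × 3 ≤ 55 ≤ 4 × 23.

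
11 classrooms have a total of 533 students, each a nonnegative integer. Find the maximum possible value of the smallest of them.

48

If every one of the 11 were at least 49, the total would be at least 11 × 49 = 539 > 533.
Taking 6 copies of 48 and 5 copies of 49 gives exactly 533, so 48 is attained.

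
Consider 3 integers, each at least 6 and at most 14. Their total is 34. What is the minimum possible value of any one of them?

6

To make one integer as small as possible, make the other 2 as large as possible.
The other 2 contribute at most 2 × 14 = 28, leaving at least 34 − 28 = 6.
Since 6 ≥ 6, this is achievable: one at 6 and 2 at 14.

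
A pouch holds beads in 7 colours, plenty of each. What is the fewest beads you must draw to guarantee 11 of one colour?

71

You could draw 10 of every colour without reaching 11 of any — 70 in all.
One more forces 11 of some colour, so 70 + 1 = 71.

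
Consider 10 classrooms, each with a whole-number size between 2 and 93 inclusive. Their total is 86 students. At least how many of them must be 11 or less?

4

Each value above 11 is at least 12, contributing at least 12 − 2 = 10 above the floor 2.
The sum exceeds the floor total 20 by 66, so at most ⌊66/10⌋ = 6 exceed 11, and at least 4 are ≤ 11.
Exactly 4 works: 4 values at 2 and 6 at 12 total 80; raise one of the low values by 6 (still ≤ 11) to hit 86.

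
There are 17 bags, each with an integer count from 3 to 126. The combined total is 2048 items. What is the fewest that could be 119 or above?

6

Suppose at most 17 − j of them reach 119; then j values are ≤ 118 and the rest ≤ 126.
The total is then ≤ 118·j + 126·(17 − j) = 2142 − 8j. For this to be ≥ 2048 we need j ≤ 11, so at least 17 − 11 = 6 must reach 119.
Exactly 6 works: 6 values at 126 and 11 at 118 total 2054; lower one of the high values by 6 (still ≥ 119) to hit 2048.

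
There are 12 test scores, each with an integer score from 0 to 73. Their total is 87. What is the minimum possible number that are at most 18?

Let j be the number exceeding 18. Then the total is ≥ 19·j + 0·(12 − j) = 0 + 19j.
So 19j ≤ 87 and j ≤ 4; hence at least 12 − 4 = 8 are ≤ 18.
Exactly 8 works: 8 values at 0 and 4 at 19 total 76; raise one of the low values by 11 (still ≤ 18) to hit 87.

8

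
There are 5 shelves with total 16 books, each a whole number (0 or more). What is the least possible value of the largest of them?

4

Some value must be at least ⌈16/5⌉ = 4, since 5 × 3 = 15 < 16.
Equality holds with 1 value of 4 and 4 values of 3.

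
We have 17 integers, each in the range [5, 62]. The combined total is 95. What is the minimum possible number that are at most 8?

Let j be the number exceeding 8. Then the total is ≥ 9·j + 5·(17 − j) = 85 + 4j.
So 4j ≤ 10 and j ≤ 2; hence at least 17 − 2 = 15 are ≤ 8.
Exactly 15 works: 15 values at 5 and 2 at 9 total 93; raise one of the low values by 2 (still ≤ 8) to hit 95.

15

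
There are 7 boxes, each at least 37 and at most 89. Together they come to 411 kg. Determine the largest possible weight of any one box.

89

Maximizing one value means minimizing the remaining 6.
The other 6 contribute at least 6 × 37 = 222, leaving at most 411 − 222 = 189.
But each box is capped at 89, so the maximum is 89.
Achievable: one at 89 and the other 6 totalling 322, which fits since 6 × 37 ≤ 322 ≤ 6 × 89.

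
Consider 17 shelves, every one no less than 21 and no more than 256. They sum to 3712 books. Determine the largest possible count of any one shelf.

Maximizing one value means minimizing the remaining 16.
The other 16 contribute at least 16 × 21 = 336, leaving at most 3712 − 336 = 3376.
But each shelf is capped at 256, so the maximum is 256.
Achievable: one at 256 and the other 16 totalling 3456, which fits since 16 × 21 ≤ 3456 ≤ 16 × 256.

256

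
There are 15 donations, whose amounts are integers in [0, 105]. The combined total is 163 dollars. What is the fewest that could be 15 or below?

Each value above 15 is at least 16, contributing at least 16 − 0 = 16 above the floor 0.
The sum exceeds the floor total 0 by 163, so at most ⌊163/16⌋ = 10 exceed 15, and at least 5 are ≤ 15.
Exactly 5 works: 5 values at 0 and 10 at 16 total 160; raise one of the low values by 3 (still ≤ 15) to hit 163.

5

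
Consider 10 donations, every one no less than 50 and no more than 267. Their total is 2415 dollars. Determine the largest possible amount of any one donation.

To make one donation as large as possible, make the other 9 as small as possible.
The other 9 contribute at least 9 × 50 = 450, leaving at most 2415 − 450 = 1965.
But each donation is capped at 267, so the maximum is 267.
Achievable: one at 267 and the other 9 totalling 2148, which fits since 9 × 50 ≤ 2148 ≤ 9 × 267.

267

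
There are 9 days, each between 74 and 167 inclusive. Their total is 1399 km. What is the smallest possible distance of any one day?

Minimizing one value means maximizing the remaining 8.
The other 8 can take up 8 × 167 = 1336 ≥ 1399 − 74, so one day can sit at its floor of 74.
Achievable: one at 74 and the other 8 totalling 1325, which fits since 8 × 74 ≤ 1325 ≤ 8 × 167.

74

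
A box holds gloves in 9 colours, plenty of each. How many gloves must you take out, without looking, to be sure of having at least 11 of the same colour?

91

You could draw 10 of every colour without reaching 11 of any — 90 in all.
One more forces 11 of some colour, so 90 + 1 = 91.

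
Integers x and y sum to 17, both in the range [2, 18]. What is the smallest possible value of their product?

30

For a fixed sum, xy is smallest when x and y are as far apart as possible.
At the endpoint x = 2, y = 17 − 2 = 15, so xy = 2 × 15 = 30.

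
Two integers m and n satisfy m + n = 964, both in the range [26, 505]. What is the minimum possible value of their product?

231795

For a fixed sum, mn is smallest when m and n are as far apart as possible.
The extreme feasible split is m = 459, n = 505, giving mn = 231795.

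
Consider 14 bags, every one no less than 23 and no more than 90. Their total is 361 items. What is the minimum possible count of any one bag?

To make one bag as small as possible, make the other 13 as large as possible.
The other 13 can take up 13 × 90 = 1170 ≥ 361 − 23, so one bag can sit at its floor of 23.
Achievable: one at 23 and the other 13 totalling 338, which fits since 13 × 23 ≤ 338 ≤ 13 × 90.

23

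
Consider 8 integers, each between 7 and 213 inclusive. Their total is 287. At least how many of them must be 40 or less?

Let j be the number exceeding 40. Then the total is ≥ 41·j + 7·(8 − j) = 56 + 34j.
So 34j ≤ 231 and j ≤ 6; hence at least 8 − 6 = 2 are ≤ 40.
Exactly 2 works: 2 values at 7 and 6 at 41 total 260; raise one of the low values by 27 (still ≤ 40) to hit 287.

2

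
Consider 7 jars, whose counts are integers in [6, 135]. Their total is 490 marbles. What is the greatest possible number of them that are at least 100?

If k of the values are ≥ 100, the total is ≥ 100k + 6(7 − k).
Setting 100k + 6(7 − k) ≤ 490 gives 94k ≤ 448, so k ≤ 4.
k = 4 is achieved by 4 values at 100 and 3 at 6, total 418; add 72 to one value (staying below 100) to reach 490.

4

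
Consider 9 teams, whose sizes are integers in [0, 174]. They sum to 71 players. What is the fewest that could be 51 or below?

8

If only k of them are at most 51, the other 9 − k are at least 52, so the total is at least (9 − k)·52 + k·0.
This is ≤ 71, so (9 − k)·52 + 0k ≤ 71, which gives k ≥ 8.
Exactly 8 works: 8 values at 0 and 1 at 52 total 52; raise one of the low values by 19 (still ≤ 51) to hit 71.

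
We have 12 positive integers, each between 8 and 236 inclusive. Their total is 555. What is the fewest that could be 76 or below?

6

Let j be the number exceeding 76. Then the total is ≥ 77·j + 8·(12 − j) = 96 + 69j.
So 69j ≤ 459 and j ≤ 6; hence at least 12 − 6 = 6 are ≤ 76.
Exactly 6 works: 6 values at 8 and 6 at 77 total 510; raise one of the low values by 45 (still ≤ 76) to hit 555.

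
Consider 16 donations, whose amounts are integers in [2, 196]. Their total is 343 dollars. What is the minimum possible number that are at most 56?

11

Let j be the number exceeding 56. Then the total is ≥ 57·j + 2·(16 − j) = 32 + 55j.
So 55j ≤ 311 and j ≤ 5; hence at least 16 − 5 = 11 are ≤ 56.
Exactly 11 works: 11 values at 2 and 5 at 57 total 307; raise one of the low values by 36 (still ≤ 56) to hit 343.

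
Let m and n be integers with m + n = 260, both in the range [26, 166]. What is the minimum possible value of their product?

Since m + n is fixed, pushing one of them to its bound minimizes the product.
The extreme feasible split is m = 94, n = 166, giving mn = 15604.

15604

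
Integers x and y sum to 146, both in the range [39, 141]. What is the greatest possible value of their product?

For a fixed sum, the product xy is largest when x and y are as close as possible.
Taking x = 73 and y = 73 (both in [39, 141]) gives xy = 5329.

5329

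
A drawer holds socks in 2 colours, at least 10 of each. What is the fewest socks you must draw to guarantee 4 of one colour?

In the worst case you draw 3 of each of the 2 colours: 2 × 3 = 6.
One more forces 4 of some colour, so 6 + 1 = 7.

7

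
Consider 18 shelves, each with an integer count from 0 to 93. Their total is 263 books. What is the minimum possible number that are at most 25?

Let j be the number exceeding 25. Then the total is ≥ 26·j + 0·(18 − j) = 0 + 26j.
So 26j ≤ 263 and j ≤ 10; hence at least 18 − 10 = 8 are ≤ 25.
Exactly 8 works: 8 values at 0 and 10 at 26 total 260; raise one of the low values by 3 (still ≤ 25) to hit 263.

8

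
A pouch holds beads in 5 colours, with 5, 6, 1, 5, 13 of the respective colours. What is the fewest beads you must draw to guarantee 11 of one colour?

28

In the worst case you take as many as possible of each colour without reaching 11: 5 + 6 + 1 + 5 + 10 = 27.
The next one must give 11 of some colour, so 27 + 1 = 28.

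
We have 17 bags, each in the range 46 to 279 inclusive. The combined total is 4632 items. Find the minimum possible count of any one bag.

168

To make one bag as small as possible, make the other 16 as large as possible.
The other 16 contribute at most 16 × 279 = 4464, leaving at least 4632 − 4464 = 168.
Since 168 ≥ 46, this is achievable: one at 168 and 16 at 279.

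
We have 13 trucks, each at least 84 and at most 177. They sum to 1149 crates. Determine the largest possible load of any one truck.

141

To make one truck as large as possible, make the other 12 as small as possible.
The other 12 contribute at least 12 × 84 = 1008, leaving at most 1149 − 1008 = 141.
Since 141 ≤ 177, this is achievable: one at 141 and 12 at 84.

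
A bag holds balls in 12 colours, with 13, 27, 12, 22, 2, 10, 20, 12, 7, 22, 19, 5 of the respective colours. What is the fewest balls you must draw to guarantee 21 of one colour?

In the worst case you take as many as possible of each colour without reaching 21: 13 + 20 + 12 + 20 + 2 + 10 + 20 + 12 + 7 + 20 + 19 + 5 = 160.
The next one must give 21 of some colour, so 160 + 1 = 161.

161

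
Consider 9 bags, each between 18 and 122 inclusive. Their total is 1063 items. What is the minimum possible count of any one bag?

To make one bag as small as possible, make the other 8 as large as possible.
The other 8 contribute at most 8 × 122 = 976, leaving at least 1063 − 976 = 87.
Since 87 ≥ 18, this is achievable: one at 87 and 8 at 122.

87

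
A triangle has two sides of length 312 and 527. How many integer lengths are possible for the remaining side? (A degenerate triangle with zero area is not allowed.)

The triangle inequality gives |312 − 527| < c < 312 + 527, i.e. 215 < c < 839.
So c can be any integer from 216 to 838: 623 values.

623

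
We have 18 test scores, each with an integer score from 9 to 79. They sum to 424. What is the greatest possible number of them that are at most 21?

17

Suppose k of them are at most 21. Those contribute at most 21 each and the rest at most 79 each.
So the total is at most 21k + 79(18 − k) = 1422 − 58k. This must still be ≥ 424, so k ≤ 17.
k = 17 is achieved by 17 values at 21 and 1 at 79, total 436; lower one of the 79's by 12 (still > 21) to reach 424.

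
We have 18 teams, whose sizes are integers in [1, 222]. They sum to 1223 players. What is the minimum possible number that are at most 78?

Let j be the number exceeding 78. Then the total is ≥ 79·j + 1·(18 − j) = 18 + 78j.
So 78j ≤ 1205 and j ≤ 15; hence at least 18 − 15 = 3 are ≤ 78.
Exactly 3 works: 3 values at 1 and 15 at 79 total 1188; raise one of the low values by 35 (still ≤ 78) to hit 1223.

3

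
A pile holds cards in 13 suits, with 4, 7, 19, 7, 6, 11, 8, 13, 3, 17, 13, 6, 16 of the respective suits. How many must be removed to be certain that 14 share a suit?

In the worst case you take as many as possible of each suit without reaching 14: 4 + 7 + 13 + 7 + 6 + 11 + 8 + 13 + 3 + 13 + 13 + 6 + 13 = 117.
The next one must give 14 of some suit, so 117 + 1 = 118.

118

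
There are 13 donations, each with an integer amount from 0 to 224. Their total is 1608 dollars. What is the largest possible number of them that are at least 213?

If k of the values are ≥ 213, the total is ≥ 213k + 0(13 − k).
Setting 213k + 0(13 − k) ≤ 1608 gives 213k ≤ 1608, so k ≤ 7.
k = 7 is achieved by 7 values at 213 and 6 at 0, total 1491; add 117 to one value (staying below 213) to reach 1608.

7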